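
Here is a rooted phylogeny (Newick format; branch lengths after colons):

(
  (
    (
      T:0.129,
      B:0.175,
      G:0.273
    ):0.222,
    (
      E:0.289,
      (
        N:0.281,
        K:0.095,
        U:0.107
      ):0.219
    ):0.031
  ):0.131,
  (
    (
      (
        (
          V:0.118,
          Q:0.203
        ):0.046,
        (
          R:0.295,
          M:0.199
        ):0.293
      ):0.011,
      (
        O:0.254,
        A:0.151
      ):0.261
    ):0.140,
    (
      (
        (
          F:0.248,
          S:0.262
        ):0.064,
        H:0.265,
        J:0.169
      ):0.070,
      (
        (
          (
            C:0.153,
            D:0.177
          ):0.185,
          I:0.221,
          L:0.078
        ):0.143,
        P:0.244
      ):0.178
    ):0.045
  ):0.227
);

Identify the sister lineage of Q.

V

Q attaches to the tree at the node subtending (V,Q).
The other lineage descending from that same node — the sister group — is the single tip V.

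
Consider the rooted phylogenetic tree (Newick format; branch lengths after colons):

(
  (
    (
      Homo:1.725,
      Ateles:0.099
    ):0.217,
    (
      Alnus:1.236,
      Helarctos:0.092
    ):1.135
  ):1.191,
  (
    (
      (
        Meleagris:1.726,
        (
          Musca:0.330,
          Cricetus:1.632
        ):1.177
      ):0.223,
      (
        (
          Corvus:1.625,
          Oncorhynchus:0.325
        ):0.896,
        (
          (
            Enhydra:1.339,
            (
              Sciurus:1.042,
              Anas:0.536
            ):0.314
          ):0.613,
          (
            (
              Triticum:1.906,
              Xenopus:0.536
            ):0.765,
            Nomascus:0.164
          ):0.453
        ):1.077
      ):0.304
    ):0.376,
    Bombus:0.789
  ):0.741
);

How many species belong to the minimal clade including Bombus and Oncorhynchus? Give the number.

12

The MRCA of Bombus and Oncorhynchus is the node subtending (((Meleagris,(Musca,Cricetus)),((Corvus,Oncorhynchus),((Enhydra,(Sciurus,Anas)),((Triticum,Xenopus),Nomascus)))),Bombus).
That clade contains 12 terminal taxa: Anas, Bombus, Corvus, Cricetus, Enhydra, Meleagris, Musca, Nomascus, Oncorhynchus, Sciurus, Triticum, Xenopus.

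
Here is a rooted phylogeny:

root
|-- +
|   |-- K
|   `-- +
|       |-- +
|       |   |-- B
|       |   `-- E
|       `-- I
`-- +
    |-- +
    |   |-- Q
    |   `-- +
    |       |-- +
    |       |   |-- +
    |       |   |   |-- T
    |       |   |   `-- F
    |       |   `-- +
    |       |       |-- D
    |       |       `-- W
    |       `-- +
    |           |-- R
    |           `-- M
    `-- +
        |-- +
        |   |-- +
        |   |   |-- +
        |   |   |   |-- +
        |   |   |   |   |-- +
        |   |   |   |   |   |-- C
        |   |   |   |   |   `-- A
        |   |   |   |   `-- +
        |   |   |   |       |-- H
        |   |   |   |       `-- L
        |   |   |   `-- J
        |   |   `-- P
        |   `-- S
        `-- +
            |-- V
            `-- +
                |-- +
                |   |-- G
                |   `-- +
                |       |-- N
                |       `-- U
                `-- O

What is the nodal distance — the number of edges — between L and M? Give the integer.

11

The MRCA of L and M is the node subtending ((Q,(((T,F),(D,W)),(R,M))),((((((C,A),(H,L)),J),P),S),(V,((G,(N,U)),O)))).
From L up to that node: 7 branches. From M up to the same node: 4 branches. Total: 7 + 4 = 11.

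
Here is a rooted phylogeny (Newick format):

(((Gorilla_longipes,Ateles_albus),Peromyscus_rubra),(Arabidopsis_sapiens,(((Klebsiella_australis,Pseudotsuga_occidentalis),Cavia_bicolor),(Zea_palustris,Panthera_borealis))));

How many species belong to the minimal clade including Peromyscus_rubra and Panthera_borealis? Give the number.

9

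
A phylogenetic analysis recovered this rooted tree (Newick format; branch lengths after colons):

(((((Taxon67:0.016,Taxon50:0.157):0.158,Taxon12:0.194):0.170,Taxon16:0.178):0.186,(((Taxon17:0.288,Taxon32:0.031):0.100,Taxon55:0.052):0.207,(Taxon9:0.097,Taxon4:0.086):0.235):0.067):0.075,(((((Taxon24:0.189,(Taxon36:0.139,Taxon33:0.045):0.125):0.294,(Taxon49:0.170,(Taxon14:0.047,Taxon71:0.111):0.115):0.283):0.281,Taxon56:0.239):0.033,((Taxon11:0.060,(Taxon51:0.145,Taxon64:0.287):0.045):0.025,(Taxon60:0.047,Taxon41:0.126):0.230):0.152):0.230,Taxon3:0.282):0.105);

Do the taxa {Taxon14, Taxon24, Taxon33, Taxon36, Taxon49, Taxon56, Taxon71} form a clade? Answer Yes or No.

Yes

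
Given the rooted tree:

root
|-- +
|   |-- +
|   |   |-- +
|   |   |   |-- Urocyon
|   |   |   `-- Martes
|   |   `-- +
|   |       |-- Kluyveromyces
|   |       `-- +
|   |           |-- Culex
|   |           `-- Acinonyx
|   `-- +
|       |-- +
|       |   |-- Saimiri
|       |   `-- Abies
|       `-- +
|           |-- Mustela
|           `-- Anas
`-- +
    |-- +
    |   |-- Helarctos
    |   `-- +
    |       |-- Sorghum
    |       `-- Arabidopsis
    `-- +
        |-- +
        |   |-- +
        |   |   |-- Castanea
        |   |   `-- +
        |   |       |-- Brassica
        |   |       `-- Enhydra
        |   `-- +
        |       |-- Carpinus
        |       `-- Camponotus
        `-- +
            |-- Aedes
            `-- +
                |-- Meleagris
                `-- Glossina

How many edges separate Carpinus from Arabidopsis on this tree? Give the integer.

7

The MRCA of Carpinus and Arabidopsis is the node subtending ((Helarctos,(Sorghum,Arabidopsis)),(((Castanea,(Brassica,Enhydra)),(Carpinus,Camponotus)),(Aedes,(Meleagris,Glossina)))).
From Carpinus up to that node: 4 branches. From Arabidopsis up to the same node: 3 branches. Total: 4 + 3 = 7.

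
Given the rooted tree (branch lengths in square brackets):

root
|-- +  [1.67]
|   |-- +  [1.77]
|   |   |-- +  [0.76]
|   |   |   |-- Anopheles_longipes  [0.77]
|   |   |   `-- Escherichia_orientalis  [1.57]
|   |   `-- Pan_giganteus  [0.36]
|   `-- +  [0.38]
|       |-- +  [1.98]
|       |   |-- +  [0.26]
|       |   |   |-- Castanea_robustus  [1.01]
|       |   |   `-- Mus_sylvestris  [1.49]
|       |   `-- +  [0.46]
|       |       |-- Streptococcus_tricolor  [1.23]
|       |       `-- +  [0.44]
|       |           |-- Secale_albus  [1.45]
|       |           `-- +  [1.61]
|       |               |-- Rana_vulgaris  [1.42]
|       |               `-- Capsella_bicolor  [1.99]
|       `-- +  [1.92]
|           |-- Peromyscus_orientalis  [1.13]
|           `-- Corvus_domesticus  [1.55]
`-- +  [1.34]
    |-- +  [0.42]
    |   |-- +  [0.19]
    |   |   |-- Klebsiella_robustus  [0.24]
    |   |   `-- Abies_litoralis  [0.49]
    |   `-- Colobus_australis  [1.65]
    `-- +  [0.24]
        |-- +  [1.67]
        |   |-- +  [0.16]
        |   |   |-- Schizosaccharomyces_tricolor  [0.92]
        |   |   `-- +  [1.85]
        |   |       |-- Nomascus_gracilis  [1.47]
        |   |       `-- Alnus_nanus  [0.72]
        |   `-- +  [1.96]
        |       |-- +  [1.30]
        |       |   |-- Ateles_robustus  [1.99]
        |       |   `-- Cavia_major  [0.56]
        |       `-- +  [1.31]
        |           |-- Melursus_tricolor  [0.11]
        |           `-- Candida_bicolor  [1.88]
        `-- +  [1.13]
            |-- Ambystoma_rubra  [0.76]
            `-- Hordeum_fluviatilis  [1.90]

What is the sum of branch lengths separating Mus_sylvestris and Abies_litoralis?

8.22

The path runs Mus_sylvestris → … → MRCA → … → Abies_litoralis; the MRCA is the root of the tree.
Branch lengths along that path: 1.49 + 0.26 + 1.98 + 0.38 + 1.67 + 1.34 + 0.42 + 0.19 + 0.49 = 8.22.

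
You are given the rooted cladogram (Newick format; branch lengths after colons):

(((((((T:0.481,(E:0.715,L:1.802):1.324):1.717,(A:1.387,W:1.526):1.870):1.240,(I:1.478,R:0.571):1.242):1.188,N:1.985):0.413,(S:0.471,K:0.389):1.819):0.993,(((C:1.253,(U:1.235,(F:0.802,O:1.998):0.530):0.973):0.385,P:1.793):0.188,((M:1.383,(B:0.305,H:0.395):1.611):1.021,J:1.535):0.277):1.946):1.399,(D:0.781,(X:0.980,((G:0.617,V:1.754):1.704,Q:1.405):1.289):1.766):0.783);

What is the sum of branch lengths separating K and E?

The path runs K → … → MRCA → … → E; the MRCA is the node subtending (((((T,(E,L)),(A,W)),(I,R)),N),(S,K)).
Branch lengths along that path: 0.389 + 1.819 + 0.413 + 1.188 + 1.240 + 1.717 + 1.324 + 0.715 = 8.805.

8.805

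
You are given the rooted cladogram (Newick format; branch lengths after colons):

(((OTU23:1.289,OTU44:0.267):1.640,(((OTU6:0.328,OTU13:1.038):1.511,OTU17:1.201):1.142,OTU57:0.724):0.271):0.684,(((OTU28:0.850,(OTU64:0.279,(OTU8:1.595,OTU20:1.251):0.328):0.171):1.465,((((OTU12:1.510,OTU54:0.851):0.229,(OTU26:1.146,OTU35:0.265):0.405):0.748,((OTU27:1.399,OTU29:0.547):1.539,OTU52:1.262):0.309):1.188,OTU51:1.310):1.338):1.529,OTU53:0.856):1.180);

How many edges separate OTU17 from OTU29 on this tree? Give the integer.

The MRCA of OTU17 and OTU29 is the root of the tree.
From OTU17 up to that node: 4 branches. From OTU29 up to the same node: 7 branches. Total: 4 + 7 = 11.

11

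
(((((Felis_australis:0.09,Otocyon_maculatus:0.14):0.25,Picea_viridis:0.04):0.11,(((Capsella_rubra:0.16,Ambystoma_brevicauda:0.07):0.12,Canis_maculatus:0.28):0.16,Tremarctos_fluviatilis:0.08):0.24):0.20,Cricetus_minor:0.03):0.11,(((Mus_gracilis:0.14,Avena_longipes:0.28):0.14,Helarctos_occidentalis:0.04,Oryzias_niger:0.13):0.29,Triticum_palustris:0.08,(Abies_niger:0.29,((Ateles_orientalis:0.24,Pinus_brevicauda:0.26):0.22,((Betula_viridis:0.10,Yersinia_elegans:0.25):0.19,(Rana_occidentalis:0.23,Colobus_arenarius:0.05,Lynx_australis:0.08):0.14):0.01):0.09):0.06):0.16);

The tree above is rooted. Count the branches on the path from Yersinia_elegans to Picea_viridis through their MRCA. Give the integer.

10

The MRCA of Yersinia_elegans and Picea_viridis is the root of the tree.
From Yersinia_elegans up to that node: 6 branches. From Picea_viridis up to the same node: 4 branches. Total: 6 + 4 = 10.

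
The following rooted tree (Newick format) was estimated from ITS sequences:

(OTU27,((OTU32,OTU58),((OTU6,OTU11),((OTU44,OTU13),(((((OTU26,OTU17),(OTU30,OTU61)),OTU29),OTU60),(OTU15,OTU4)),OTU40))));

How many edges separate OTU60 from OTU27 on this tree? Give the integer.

The MRCA of OTU60 and OTU27 is the root of the tree.
From OTU60 up to that node: 6 branches. From OTU27 up to the same node: 1 branch. Total: 6 + 1 = 7.

7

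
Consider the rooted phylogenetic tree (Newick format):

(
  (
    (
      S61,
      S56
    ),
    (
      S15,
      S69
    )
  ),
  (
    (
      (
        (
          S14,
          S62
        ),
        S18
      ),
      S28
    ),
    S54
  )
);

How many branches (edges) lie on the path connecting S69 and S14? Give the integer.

The MRCA of S69 and S14 is the root of the tree.
From S69 up to that node: 3 branches. From S14 up to the same node: 5 branches. Total: 3 + 5 = 8.

8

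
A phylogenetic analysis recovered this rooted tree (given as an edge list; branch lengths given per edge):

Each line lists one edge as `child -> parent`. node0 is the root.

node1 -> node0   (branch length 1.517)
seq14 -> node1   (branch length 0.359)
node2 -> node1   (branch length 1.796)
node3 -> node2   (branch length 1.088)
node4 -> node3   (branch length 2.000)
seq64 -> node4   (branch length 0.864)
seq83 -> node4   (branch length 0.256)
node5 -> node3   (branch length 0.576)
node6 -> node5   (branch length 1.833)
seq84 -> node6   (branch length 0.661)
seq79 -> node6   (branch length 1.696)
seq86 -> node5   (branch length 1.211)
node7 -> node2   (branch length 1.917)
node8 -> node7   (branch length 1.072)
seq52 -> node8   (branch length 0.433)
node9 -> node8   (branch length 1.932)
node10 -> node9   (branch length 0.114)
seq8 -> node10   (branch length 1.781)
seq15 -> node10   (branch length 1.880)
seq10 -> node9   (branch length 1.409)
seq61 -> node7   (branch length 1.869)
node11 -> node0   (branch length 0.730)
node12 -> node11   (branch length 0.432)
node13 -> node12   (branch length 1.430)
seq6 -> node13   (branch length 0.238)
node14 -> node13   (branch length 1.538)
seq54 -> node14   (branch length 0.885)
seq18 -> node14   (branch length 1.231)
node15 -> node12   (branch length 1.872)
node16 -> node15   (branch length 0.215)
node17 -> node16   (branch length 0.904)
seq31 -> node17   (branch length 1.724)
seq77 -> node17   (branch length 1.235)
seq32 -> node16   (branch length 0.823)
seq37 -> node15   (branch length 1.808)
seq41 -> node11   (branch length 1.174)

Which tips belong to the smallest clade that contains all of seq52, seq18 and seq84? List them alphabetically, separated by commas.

seq10, seq14, seq15, seq18, seq31, seq32, seq37, seq41, seq52, seq54, seq6, seq61, seq64, seq77, seq79, seq8, seq83, seq84, seq86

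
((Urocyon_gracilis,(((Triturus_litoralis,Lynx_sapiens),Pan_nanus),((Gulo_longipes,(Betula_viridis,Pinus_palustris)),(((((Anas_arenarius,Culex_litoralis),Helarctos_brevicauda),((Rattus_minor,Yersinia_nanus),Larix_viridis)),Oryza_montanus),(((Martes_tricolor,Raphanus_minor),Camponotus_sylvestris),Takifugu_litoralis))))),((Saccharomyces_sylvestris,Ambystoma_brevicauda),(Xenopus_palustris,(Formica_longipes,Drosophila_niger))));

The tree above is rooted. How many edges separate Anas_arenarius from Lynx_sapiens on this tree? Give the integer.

10

The MRCA of Anas_arenarius and Lynx_sapiens is the node subtending (((Triturus_litoralis,Lynx_sapiens),Pan_nanus),((Gulo_longipes,(Betula_viridis,Pinus_palustris)),(((((Anas_arenarius,Culex_litoralis),Helarctos_brevicauda),((Rattus_minor,Yersinia_nanus),Larix_viridis)),Oryza_montanus),(((Martes_tricolor,Raphanus_minor),Camponotus_sylvestris),Takifugu_litoralis)))).
From Anas_arenarius up to that node: 7 branches. From Lynx_sapiens up to the same node: 3 branches. Total: 7 + 3 = 10.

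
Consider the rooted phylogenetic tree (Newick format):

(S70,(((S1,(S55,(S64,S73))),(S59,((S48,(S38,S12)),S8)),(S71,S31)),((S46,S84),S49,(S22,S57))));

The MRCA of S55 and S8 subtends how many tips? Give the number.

11

The MRCA of S55 and S8 is the node subtending ((S1,(S55,(S64,S73))),(S59,((S48,(S38,S12)),S8)),(S71,S31)).
That clade contains 11 terminal taxa: S1, S12, S31, S38, S48, S55, S59, S64, S71, S73, S8.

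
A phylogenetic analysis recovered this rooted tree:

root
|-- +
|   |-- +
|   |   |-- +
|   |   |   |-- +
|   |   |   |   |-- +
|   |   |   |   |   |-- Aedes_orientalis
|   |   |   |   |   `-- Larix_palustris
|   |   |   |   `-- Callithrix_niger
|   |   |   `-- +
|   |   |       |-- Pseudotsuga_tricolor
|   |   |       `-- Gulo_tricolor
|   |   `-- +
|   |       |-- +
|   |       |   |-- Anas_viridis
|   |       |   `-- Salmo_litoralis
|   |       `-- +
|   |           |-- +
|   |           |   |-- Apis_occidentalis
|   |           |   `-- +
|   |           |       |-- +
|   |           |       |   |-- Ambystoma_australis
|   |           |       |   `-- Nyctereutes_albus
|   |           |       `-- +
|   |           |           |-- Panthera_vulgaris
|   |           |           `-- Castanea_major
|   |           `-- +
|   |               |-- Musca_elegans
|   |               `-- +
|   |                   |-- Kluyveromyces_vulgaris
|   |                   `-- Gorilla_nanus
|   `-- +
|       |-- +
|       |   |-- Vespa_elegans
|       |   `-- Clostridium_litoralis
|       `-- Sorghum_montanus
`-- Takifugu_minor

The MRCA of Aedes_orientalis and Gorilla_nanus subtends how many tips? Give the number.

The MRCA of Aedes_orientalis and Gorilla_nanus is the node subtending ((((Aedes_orientalis,Larix_palustris),Callithrix_niger),(Pseudotsuga_tricolor,Gulo_tricolor)),((Anas_viridis,Salmo_litoralis),((Apis_occidentalis,((Ambystoma_australis,Nyctereutes_albus),(Panthera_vulgaris,Castanea_major))),(Musca_elegans,(Kluyveromyces_vulgaris,Gorilla_nanus))))).
That clade contains 15 terminal taxa: Aedes_orientalis, Ambystoma_australis, Anas_viridis, Apis_occidentalis, Callithrix_niger, Castanea_major, Gorilla_nanus, Gulo_tricolor, Kluyveromyces_vulgaris, Larix_palustris, Musca_elegans, Nyctereutes_albus, Panthera_vulgaris, Pseudotsuga_tricolor, Salmo_litoralis.

15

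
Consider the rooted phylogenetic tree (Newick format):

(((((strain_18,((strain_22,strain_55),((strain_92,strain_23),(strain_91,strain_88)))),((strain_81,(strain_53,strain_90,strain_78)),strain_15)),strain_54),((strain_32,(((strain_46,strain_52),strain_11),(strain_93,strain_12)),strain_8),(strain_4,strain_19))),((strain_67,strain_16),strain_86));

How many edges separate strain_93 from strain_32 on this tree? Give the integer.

4

The MRCA of strain_93 and strain_32 is the node subtending (strain_32,(((strain_46,strain_52),strain_11),(strain_93,strain_12)),strain_8).
From strain_93 up to that node: 3 branches. From strain_32 up to the same node: 1 branch. Total: 3 + 1 = 4.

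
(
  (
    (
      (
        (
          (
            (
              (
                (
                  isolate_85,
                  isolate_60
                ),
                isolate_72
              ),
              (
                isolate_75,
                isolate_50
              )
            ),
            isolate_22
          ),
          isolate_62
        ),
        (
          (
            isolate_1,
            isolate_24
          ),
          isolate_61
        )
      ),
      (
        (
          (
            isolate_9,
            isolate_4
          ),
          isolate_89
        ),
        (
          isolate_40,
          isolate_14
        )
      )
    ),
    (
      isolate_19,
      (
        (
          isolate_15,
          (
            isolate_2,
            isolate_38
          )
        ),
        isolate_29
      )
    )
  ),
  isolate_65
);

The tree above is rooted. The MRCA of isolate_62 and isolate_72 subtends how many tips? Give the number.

The MRCA of isolate_62 and isolate_72 is the node subtending (((((isolate_85,isolate_60),isolate_72),(isolate_75,isolate_50)),isolate_22),isolate_62).
That clade contains 7 terminal taxa: isolate_22, isolate_50, isolate_60, isolate_62, isolate_72, isolate_75, isolate_85.

7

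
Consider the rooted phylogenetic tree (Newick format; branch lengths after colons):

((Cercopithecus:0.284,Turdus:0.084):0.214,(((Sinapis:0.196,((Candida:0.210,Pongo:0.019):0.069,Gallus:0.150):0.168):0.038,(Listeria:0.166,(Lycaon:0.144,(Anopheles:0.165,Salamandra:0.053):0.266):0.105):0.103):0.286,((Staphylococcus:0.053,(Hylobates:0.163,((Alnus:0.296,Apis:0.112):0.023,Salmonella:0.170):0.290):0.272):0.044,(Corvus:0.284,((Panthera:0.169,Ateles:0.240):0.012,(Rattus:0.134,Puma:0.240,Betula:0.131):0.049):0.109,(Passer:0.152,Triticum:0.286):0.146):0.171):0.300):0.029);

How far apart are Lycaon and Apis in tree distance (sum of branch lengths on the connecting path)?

The path runs Lycaon → … → MRCA → … → Apis; the MRCA is the node subtending (((Sinapis,((Candida,Pongo),Gallus)),(Listeria,(Lycaon,(Anopheles,Salamandra)))),((Staphylococcus,(Hylobates,((Alnus,Apis),Salmonella))),(Corvus,((Panthera,Ateles),(Rattus,Puma,Betula)),(Passer,Triticum)))).
Branch lengths along that path: 0.144 + 0.105 + 0.103 + 0.286 + 0.300 + 0.044 + 0.272 + 0.290 + 0.023 + 0.112 = 1.679.

1.679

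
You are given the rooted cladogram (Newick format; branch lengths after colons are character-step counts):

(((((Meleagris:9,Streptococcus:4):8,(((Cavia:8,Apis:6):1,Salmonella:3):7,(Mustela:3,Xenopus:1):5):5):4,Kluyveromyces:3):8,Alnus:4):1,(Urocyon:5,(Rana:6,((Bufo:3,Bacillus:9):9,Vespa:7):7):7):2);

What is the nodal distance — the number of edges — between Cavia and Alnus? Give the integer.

The MRCA of Cavia and Alnus is the node subtending ((((Meleagris,Streptococcus),(((Cavia,Apis),Salmonella),(Mustela,Xenopus))),Kluyveromyces),Alnus).
From Cavia up to that node: 6 branches. From Alnus up to the same node: 1 branch. Total: 6 + 1 = 7.

7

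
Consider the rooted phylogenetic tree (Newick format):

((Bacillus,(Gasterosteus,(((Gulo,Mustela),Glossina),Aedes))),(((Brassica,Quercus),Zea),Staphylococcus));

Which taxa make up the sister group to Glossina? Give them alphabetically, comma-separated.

Gulo, Mustela

Glossina attaches to the tree at the node subtending ((Gulo,Mustela),Glossina).
The other lineage descending from that same node — the sister group — is (Gulo,Mustela); its 2 tips in alphabetical order are the answer.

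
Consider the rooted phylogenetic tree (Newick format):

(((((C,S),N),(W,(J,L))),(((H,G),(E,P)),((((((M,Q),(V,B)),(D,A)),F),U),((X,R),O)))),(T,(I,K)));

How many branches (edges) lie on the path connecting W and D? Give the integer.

The MRCA of W and D is the node subtending ((((C,S),N),(W,(J,L))),(((H,G),(E,P)),((((((M,Q),(V,B)),(D,A)),F),U),((X,R),O)))).
From W up to that node: 3 branches. From D up to the same node: 7 branches. Total: 3 + 7 = 10.

10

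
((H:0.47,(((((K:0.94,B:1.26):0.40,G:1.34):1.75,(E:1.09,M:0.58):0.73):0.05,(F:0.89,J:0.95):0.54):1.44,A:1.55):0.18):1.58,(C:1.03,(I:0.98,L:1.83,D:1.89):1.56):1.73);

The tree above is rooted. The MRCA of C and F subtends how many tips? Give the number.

13

The MRCA of C and F is the root, so the clade is the entire tree.
That clade contains 13 terminal taxa: A, B, C, D, E, F, G, H, I, J, K, L, M.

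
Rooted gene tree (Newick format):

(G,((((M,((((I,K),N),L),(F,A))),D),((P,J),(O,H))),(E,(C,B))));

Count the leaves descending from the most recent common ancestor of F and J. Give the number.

12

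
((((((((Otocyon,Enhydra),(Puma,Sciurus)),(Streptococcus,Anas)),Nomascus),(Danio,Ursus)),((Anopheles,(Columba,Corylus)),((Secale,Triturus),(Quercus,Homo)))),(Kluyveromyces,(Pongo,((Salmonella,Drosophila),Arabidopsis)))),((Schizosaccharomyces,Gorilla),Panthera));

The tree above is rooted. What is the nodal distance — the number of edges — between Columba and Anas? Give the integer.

9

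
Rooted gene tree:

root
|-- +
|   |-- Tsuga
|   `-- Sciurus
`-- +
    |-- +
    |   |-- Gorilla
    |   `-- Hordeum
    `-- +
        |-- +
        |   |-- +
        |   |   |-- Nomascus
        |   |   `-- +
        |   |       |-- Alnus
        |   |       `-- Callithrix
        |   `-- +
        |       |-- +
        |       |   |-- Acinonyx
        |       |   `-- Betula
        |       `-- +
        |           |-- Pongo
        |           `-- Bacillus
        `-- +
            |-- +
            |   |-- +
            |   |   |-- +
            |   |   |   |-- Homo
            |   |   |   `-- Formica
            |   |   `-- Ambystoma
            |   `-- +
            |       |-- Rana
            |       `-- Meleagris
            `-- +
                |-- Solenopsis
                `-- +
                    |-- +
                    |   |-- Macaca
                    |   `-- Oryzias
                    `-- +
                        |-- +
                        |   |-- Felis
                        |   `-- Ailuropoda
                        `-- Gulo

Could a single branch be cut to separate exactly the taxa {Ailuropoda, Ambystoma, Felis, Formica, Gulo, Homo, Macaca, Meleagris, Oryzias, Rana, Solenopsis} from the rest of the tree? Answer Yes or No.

The most recent common ancestor of these taxa subtends ((((Homo,Formica),Ambystoma),(Rana,Meleagris)),(Solenopsis,((Macaca,Oryzias),((Felis,Ailuropoda),Gulo)))).
That clade has exactly 11 tips — every listed taxon and nothing else — so the group is monophyletic.

Yes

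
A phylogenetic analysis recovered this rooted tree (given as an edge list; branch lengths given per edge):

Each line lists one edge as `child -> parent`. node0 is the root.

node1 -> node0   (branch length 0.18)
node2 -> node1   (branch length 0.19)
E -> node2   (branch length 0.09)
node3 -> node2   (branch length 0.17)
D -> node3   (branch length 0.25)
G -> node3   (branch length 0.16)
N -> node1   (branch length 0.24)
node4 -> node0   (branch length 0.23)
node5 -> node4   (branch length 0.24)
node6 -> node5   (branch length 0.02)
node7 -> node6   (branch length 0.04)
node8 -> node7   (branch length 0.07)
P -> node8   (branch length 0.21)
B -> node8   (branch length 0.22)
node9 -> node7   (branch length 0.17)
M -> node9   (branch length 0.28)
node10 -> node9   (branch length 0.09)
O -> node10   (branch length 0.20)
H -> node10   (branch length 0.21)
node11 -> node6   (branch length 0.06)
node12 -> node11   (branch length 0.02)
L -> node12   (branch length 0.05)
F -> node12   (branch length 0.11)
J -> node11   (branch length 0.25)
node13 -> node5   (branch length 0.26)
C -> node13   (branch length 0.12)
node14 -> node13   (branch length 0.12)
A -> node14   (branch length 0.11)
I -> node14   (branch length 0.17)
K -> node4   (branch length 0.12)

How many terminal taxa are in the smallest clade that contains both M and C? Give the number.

11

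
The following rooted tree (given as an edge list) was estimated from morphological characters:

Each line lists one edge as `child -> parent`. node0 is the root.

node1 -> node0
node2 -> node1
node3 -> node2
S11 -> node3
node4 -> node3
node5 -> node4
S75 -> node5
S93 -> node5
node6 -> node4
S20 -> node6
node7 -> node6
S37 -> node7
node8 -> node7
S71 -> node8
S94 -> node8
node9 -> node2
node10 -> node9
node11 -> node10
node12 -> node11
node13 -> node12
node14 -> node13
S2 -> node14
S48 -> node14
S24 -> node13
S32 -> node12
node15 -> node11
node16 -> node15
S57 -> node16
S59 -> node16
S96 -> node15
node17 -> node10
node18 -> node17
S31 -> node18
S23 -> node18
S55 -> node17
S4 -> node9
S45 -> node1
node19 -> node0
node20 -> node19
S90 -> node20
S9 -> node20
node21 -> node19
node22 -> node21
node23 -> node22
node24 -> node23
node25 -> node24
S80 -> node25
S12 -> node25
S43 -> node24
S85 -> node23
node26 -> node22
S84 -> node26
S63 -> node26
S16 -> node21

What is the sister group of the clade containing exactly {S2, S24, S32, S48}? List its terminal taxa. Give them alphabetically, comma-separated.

S57, S59, S96

The clade containing exactly {S2, S24, S32, S48} attaches to the tree at the node subtending ((((S2,S48),S24),S32),((S57,S59),S96)).
The other lineage descending from that same node — the sister group — is ((S57,S59),S96); its 3 tips in alphabetical order are the answer.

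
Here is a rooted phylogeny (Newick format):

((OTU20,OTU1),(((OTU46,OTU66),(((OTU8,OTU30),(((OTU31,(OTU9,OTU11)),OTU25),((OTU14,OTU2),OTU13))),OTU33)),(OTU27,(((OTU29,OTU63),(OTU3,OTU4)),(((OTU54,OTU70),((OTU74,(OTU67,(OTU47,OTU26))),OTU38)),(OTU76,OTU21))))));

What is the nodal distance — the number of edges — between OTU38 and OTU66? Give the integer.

The MRCA of OTU38 and OTU66 is the node subtending (((OTU46,OTU66),(((OTU8,OTU30),(((OTU31,(OTU9,OTU11)),OTU25),((OTU14,OTU2),OTU13))),OTU33)),(OTU27,(((OTU29,OTU63),(OTU3,OTU4)),(((OTU54,OTU70),((OTU74,(OTU67,(OTU47,OTU26))),OTU38)),(OTU76,OTU21))))).
From OTU38 up to that node: 6 branches. From OTU66 up to the same node: 3 branches. Total: 6 + 3 = 9.

9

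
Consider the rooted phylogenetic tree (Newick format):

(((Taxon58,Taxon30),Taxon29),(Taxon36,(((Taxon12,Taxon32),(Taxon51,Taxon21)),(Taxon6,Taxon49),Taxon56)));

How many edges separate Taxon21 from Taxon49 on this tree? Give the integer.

5

The MRCA of Taxon21 and Taxon49 is the node subtending (((Taxon12,Taxon32),(Taxon51,Taxon21)),(Taxon6,Taxon49),Taxon56).
From Taxon21 up to that node: 3 branches. From Taxon49 up to the same node: 2 branches. Total: 3 + 2 = 5.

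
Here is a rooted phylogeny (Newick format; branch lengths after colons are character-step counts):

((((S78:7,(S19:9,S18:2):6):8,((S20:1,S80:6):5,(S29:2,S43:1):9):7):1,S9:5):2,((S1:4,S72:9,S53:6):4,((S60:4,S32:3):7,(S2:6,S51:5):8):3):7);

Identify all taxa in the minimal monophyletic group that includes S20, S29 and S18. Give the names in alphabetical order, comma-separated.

Tracing S20: it sits inside (S20,S80).
Tracing S29: it sits inside (S29,S43).
Tracing S18: it sits inside (S19,S18).
The smallest clade enclosing all 3 is ((S78,(S19,S18)),((S20,S80),(S29,S43))); the answer is its 7 terminal taxa in alphabetical order.

S18, S19, S20, S29, S43, S78, S80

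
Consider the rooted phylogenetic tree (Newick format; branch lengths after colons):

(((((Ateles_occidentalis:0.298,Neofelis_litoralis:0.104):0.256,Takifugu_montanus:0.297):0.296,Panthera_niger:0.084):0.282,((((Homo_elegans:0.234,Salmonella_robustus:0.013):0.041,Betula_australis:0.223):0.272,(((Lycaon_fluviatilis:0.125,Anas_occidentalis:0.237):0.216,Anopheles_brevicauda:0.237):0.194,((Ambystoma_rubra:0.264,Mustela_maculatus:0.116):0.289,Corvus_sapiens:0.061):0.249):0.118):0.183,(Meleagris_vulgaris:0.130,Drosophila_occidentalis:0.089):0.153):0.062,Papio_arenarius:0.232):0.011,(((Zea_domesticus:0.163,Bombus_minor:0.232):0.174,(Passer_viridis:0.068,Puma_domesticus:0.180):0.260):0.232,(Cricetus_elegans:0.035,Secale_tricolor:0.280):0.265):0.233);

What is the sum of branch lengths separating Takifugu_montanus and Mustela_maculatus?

1.892

The path runs Takifugu_montanus → … → MRCA → … → Mustela_maculatus; the MRCA is the node subtending ((((Ateles_occidentalis,Neofelis_litoralis),Takifugu_montanus),Panthera_niger),((((Homo_elegans,Salmonella_robustus),Betula_australis),(((Lycaon_fluviatilis,Anas_occidentalis),Anopheles_brevicauda),((Ambystoma_rubra,Mustela_maculatus),Corvus_sapiens))),(Meleagris_vulgaris,Drosophila_occidentalis)),Papio_arenarius).
Branch lengths along that path: 0.297 + 0.296 + 0.282 + 0.062 + 0.183 + 0.118 + 0.249 + 0.289 + 0.116 = 1.892.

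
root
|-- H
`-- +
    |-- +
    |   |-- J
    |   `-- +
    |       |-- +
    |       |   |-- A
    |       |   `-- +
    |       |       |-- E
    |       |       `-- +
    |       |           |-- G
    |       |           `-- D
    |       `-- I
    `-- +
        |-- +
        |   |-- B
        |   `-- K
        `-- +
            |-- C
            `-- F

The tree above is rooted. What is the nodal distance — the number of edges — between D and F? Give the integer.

9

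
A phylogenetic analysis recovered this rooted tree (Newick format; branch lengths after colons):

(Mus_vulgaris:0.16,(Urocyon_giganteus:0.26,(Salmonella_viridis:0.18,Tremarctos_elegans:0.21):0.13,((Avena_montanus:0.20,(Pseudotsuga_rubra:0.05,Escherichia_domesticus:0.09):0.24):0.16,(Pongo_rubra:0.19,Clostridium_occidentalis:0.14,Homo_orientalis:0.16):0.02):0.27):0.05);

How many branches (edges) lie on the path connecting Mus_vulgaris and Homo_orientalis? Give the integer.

The MRCA of Mus_vulgaris and Homo_orientalis is the root of the tree.
From Mus_vulgaris up to that node: 1 branch. From Homo_orientalis up to the same node: 4 branches. Total: 1 + 4 = 5.

5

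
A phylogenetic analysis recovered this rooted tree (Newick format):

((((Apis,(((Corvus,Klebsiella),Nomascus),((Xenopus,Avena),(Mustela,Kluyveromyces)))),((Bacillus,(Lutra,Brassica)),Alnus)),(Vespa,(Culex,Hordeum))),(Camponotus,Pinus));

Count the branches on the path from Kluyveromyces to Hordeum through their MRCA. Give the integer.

9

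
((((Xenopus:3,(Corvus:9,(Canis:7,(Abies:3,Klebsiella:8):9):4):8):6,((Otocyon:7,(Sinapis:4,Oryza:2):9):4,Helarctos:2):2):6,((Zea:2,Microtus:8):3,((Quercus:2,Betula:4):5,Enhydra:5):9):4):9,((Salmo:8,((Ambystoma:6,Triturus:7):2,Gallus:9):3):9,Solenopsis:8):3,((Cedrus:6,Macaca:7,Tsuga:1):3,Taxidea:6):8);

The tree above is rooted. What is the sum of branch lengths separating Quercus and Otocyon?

The path runs Quercus → … → MRCA → … → Otocyon; the MRCA is the node subtending (((Xenopus,(Corvus,(Canis,(Abies,Klebsiella)))),((Otocyon,(Sinapis,Oryza)),Helarctos)),((Zea,Microtus),((Quercus,Betula),Enhydra))).
Branch lengths along that path: 2 + 5 + 9 + 4 + 6 + 2 + 4 + 7 = 39.

39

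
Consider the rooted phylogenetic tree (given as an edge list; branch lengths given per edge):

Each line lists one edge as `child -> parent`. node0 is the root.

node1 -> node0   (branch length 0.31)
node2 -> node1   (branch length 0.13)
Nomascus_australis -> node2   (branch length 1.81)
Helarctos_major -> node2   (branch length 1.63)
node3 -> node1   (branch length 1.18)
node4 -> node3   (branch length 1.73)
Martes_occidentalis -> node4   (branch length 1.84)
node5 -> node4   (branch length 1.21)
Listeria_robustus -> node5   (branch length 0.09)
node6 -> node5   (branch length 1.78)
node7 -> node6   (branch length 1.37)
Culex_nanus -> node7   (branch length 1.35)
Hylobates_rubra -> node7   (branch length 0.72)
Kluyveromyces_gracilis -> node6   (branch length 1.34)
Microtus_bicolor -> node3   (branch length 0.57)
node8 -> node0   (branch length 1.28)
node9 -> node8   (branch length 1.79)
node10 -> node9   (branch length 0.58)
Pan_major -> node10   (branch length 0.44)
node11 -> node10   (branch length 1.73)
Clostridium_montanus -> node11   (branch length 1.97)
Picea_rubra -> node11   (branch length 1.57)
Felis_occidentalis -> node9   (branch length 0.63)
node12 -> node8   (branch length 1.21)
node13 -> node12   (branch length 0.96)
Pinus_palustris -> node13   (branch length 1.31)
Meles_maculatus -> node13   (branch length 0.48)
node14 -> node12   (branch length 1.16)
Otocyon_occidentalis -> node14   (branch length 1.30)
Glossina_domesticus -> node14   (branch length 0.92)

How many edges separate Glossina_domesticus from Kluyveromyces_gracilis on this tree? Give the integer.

10

The MRCA of Glossina_domesticus and Kluyveromyces_gracilis is the root of the tree.
From Glossina_domesticus up to that node: 4 branches. From Kluyveromyces_gracilis up to the same node: 6 branches. Total: 4 + 6 = 10.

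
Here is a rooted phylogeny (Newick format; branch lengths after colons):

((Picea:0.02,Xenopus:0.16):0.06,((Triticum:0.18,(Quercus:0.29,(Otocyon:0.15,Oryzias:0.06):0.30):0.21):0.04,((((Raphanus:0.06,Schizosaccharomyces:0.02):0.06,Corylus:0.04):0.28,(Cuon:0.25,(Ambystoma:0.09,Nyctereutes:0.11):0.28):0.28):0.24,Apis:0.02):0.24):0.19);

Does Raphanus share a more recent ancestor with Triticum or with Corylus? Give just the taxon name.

The MRCA of Raphanus and Corylus subtends ((Raphanus,Schizosaccharomyces),Corylus) (3 taxa).
The MRCA of Raphanus and Triticum subtends ((Triticum,(Quercus,(Otocyon,Oryzias))),((((Raphanus,Schizosaccharomyces),Corylus),(Cuon,(Ambystoma,Nyctereutes))),Apis)) (11 taxa).
The first is nested inside the second, so Raphanus shares a more recent common ancestor with Corylus.

Corylus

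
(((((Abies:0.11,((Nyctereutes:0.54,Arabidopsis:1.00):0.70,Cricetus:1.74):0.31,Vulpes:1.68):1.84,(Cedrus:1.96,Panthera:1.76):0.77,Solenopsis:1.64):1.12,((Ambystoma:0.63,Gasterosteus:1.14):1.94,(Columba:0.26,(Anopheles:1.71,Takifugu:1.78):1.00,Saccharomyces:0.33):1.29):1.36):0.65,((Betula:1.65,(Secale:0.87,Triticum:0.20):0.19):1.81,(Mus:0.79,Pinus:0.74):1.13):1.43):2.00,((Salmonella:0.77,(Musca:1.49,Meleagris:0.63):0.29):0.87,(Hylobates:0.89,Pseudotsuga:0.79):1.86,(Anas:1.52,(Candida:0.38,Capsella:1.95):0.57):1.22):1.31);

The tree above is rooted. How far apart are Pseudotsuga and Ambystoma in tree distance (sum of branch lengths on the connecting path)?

The path runs Pseudotsuga → … → MRCA → … → Ambystoma; the MRCA is the root of the tree.
Branch lengths along that path: 0.79 + 1.86 + 1.31 + 2.00 + 0.65 + 1.36 + 1.94 + 0.63 = 10.54.

10.54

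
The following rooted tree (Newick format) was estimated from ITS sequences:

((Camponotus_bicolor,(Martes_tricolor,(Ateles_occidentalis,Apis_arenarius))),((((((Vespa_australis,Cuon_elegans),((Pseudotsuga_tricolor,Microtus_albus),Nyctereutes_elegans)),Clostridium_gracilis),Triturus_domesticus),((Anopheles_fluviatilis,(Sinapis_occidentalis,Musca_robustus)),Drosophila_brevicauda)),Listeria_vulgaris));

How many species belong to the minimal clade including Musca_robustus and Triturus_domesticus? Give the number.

11

The MRCA of Musca_robustus and Triturus_domesticus is the node subtending (((((Vespa_australis,Cuon_elegans),((Pseudotsuga_tricolor,Microtus_albus),Nyctereutes_elegans)),Clostridium_gracilis),Triturus_domesticus),((Anopheles_fluviatilis,(Sinapis_occidentalis,Musca_robustus)),Drosophila_brevicauda)).
That clade contains 11 terminal taxa: Anopheles_fluviatilis, Clostridium_gracilis, Cuon_elegans, Drosophila_brevicauda, Microtus_albus, Musca_robustus, Nyctereutes_elegans, Pseudotsuga_tricolor, Sinapis_occidentalis, Triturus_domesticus, Vespa_australis.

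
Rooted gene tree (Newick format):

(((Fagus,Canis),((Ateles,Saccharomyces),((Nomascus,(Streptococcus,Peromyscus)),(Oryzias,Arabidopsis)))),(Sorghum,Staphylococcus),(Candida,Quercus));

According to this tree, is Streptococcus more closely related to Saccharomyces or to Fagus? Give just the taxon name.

The MRCA of Streptococcus and Saccharomyces subtends ((Ateles,Saccharomyces),((Nomascus,(Streptococcus,Peromyscus)),(Oryzias,Arabidopsis))) (7 taxa).
The MRCA of Streptococcus and Fagus subtends ((Fagus,Canis),((Ateles,Saccharomyces),((Nomascus,(Streptococcus,Peromyscus)),(Oryzias,Arabidopsis)))) (9 taxa).
The first is nested inside the second, so Streptococcus shares a more recent common ancestor with Saccharomyces.

Saccharomyces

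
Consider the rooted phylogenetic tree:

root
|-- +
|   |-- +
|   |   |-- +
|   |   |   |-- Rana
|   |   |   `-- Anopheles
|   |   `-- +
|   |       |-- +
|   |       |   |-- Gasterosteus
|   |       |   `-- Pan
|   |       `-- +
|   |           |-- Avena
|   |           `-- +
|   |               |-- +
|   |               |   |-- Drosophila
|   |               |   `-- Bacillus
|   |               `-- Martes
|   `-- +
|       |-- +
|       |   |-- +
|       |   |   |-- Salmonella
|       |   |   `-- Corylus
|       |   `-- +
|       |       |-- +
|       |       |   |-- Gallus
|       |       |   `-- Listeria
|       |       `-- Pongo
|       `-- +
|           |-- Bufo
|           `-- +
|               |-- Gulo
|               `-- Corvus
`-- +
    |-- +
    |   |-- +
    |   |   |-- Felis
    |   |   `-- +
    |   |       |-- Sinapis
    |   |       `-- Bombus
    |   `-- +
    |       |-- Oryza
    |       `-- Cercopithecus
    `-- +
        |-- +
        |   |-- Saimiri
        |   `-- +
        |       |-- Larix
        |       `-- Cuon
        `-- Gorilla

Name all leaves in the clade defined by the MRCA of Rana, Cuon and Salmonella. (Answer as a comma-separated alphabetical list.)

Anopheles, Avena, Bacillus, Bombus, Bufo, Cercopithecus, Corvus, Corylus, Cuon, Drosophila, Felis, Gallus, Gasterosteus, Gorilla, Gulo, Larix, Listeria, Martes, Oryza, Pan, Pongo, Rana, Saimiri, Salmonella, Sinapis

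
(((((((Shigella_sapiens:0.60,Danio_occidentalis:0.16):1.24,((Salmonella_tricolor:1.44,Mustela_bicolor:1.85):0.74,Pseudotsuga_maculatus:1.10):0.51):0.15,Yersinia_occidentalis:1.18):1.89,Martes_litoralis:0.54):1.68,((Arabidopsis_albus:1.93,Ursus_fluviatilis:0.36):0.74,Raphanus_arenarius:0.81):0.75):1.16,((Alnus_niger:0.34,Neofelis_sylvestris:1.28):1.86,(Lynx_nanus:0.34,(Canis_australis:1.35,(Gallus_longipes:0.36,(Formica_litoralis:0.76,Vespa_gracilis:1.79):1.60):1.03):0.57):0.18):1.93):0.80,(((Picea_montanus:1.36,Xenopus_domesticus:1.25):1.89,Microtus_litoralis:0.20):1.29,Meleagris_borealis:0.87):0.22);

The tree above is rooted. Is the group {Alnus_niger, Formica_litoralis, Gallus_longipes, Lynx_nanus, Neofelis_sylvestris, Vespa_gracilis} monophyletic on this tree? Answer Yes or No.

No

The MRCA of the listed taxa subtends ((Alnus_niger,Neofelis_sylvestris),(Lynx_nanus,(Canis_australis,(Gallus_longipes,(Formica_litoralis,Vespa_gracilis))))).
That clade also contains Canis_australis, which is not in the proposed group, so the group is not monophyletic.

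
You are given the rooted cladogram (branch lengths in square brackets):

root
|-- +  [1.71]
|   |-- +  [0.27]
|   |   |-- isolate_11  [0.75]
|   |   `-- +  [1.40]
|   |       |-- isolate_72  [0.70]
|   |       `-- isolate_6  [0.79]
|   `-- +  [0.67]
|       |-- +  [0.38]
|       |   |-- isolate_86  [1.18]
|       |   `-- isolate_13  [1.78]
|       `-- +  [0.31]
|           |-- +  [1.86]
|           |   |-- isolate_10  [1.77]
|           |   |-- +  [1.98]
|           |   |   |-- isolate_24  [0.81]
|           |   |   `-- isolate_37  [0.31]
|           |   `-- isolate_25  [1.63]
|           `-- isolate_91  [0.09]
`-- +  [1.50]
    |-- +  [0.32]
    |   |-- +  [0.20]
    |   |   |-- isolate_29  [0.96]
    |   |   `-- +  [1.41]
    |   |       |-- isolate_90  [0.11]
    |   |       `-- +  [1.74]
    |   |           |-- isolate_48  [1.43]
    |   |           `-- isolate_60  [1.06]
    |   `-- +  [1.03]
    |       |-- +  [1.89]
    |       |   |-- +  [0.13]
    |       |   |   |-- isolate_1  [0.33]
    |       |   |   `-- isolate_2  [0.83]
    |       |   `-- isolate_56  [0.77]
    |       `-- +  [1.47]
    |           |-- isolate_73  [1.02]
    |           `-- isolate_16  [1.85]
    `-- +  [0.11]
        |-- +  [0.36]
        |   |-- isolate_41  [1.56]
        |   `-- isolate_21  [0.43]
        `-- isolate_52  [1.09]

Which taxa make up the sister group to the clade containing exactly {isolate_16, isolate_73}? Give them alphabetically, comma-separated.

The clade containing exactly {isolate_16, isolate_73} attaches to the tree at the node subtending (((isolate_1,isolate_2),isolate_56),(isolate_73,isolate_16)).
The other lineage descending from that same node — the sister group — is ((isolate_1,isolate_2),isolate_56); its 3 tips in alphabetical order are the answer.

isolate_1, isolate_2, isolate_56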